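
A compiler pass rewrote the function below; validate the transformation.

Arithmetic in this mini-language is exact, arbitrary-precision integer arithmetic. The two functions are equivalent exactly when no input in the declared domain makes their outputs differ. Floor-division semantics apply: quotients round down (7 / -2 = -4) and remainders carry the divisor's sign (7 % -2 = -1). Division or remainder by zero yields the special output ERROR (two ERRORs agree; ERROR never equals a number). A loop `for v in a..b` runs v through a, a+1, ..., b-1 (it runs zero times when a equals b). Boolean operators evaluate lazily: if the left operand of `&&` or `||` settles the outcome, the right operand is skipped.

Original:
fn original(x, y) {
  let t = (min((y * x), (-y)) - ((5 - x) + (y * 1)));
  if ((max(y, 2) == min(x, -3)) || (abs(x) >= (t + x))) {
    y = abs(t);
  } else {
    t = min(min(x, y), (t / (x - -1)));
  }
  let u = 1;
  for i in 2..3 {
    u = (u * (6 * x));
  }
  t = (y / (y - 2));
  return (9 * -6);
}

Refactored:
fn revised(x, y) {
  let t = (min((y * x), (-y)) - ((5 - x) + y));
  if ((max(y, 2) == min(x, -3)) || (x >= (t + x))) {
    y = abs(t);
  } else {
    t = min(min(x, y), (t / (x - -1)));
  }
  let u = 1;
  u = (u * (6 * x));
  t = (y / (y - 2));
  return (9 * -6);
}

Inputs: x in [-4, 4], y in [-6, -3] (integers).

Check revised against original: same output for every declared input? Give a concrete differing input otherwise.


There is a counterexample at x=-3, y=-5: ERROR on one side, -54 on the other.
original: t = 2; ((max(y, 2) == min(x, -3)) || (abs(x) >= (t + x))) -> true; y = 2; u = 1; [i=2]; u = -18; division by zero -> ERROR
revised: t = 2; ((max(y, 2) == min(x, -3)) || (x >= (t + x))) -> false; t = -5; u = 1; u = -18; t = 0; return -54
verdict: not equivalent; witness: x=-3, y=-5


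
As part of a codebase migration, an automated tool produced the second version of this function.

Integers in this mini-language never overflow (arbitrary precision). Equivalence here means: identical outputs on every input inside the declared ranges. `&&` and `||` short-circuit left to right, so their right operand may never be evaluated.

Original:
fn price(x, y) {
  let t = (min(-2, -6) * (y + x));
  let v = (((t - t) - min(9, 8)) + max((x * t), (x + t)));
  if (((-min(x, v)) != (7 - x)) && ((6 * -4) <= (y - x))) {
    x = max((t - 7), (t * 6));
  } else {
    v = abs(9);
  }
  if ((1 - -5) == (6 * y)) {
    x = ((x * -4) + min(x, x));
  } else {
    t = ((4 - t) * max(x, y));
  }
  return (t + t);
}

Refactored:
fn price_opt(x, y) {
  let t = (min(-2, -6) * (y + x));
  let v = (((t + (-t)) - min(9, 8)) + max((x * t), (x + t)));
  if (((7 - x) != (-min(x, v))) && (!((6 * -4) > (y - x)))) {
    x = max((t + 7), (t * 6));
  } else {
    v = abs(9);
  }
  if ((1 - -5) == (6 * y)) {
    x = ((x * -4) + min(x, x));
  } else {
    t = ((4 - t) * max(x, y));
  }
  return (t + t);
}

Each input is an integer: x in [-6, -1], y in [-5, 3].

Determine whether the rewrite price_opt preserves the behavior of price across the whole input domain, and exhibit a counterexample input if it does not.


Run the pair on x=-3, y=3.
price: t := 0 | v := -8 | (((-min(x, v)) != (7 - x)) && ((6 * -4) <= (y - x))): true | x := 0 | ((1 - -5) == (6 * y)): false | t := 12 | result 24
price_opt: t := 0 | v := -8 | (((7 - x) != (-min(x, v))) && (!((6 * -4) > (y - x)))): true | x := 7 | ((1 - -5) == (6 * y)): false | t := 28 | result 56
24 and 56 differ, so these are not the same function on this domain.
verdict: not equivalent; witness: x=-3, y=3


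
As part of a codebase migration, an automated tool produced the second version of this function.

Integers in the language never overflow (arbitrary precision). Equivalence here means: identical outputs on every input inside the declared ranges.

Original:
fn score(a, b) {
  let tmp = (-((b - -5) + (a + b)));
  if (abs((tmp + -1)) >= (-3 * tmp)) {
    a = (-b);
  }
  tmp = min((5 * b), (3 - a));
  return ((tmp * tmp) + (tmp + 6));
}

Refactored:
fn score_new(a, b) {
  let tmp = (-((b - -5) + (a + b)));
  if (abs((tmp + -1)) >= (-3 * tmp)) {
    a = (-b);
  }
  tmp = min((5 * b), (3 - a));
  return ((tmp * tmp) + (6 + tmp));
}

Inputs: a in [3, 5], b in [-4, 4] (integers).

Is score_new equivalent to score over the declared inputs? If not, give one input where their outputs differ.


Side by side, the visible changes include: same computation, different form.
As a probe, take a=4, b=4: score runs tmp becomes -17; next (abs((tmp + -1)) >= (-3 * tmp)) evaluates to false; next tmp becomes -1; next final value 6; score_new runs tmp becomes -17; next (abs((tmp + -1)) >= (-3 * tmp)) evaluates to false; next tmp becomes -1; next final value 6; both end at 6.
Sweeping the whole domain (27 inputs) finds no disagreement.
verdict: equivalent


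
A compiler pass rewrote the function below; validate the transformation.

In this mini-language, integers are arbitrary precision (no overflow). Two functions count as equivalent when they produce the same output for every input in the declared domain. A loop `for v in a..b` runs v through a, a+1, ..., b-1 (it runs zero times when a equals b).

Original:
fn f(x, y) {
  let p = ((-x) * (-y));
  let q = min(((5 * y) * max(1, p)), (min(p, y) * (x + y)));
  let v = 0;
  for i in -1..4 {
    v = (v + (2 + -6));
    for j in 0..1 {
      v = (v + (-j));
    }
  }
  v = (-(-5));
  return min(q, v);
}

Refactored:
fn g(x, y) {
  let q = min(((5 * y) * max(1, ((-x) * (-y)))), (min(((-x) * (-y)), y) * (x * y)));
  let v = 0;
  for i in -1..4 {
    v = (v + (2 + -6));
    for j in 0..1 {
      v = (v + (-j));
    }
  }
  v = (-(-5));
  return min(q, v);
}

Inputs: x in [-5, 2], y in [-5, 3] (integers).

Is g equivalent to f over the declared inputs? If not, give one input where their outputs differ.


Take x=-3, y=3.
f: p=-9, then q=0, then v=0, then (i=-1), then v=-4, then (j=0), then v=-4, then (i=0), then v=-8, then (j=0), then v=-8, then (i=1), then v=-12, then (j=0), then v=-12, then (i=2), then v=-16, then (j=0), then v=-16, then (i=3), then v=-20, then (j=0), then v=-20, then v=5, then returns 0
g: q=15, then v=0, then (i=-1), then v=-4, then (j=0), then v=-4, then (i=0), then v=-8, then (j=0), then v=-8, then (i=1), then v=-12, then (j=0), then v=-12, then (i=2), then v=-16, then (j=0), then v=-16, then (i=3), then v=-20, then (j=0), then v=-20, then v=5, then returns 5
0 vs 5 — the two versions disagree here.
verdict: not equivalent; witness: x=-3, y=3


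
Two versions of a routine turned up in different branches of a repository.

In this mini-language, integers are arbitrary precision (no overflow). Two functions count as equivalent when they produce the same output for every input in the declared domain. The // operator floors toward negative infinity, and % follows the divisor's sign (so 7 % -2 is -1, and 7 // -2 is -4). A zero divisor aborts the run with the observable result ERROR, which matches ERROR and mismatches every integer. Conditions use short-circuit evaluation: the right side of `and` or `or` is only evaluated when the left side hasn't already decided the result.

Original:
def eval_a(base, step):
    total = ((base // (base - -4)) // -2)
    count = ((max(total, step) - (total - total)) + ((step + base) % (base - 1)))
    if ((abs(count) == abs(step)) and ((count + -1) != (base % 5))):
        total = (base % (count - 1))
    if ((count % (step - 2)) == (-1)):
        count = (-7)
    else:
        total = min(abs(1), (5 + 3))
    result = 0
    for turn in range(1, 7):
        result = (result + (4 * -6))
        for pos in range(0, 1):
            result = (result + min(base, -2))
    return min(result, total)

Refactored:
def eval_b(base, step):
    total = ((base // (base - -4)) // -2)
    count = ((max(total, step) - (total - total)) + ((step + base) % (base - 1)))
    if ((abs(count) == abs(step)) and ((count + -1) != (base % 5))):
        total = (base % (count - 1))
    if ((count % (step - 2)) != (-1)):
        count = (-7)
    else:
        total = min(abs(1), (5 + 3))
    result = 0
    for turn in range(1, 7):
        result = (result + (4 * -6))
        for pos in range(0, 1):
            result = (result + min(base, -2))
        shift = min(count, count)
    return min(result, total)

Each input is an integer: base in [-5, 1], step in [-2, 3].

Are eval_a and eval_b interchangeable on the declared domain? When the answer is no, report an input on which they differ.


Equivalent. The edit looks behavioral (`((count % (step - 2)) == (-1))` became `((count % (step - 2)) != (-1))`), but over these ranges it never changes the outcome.
An exhaustive pass over the 42 declared inputs shows identical outputs.
One worked example (base=1, step=-1) — eval_a: total=0, then a zero divisor aborts: ERROR; eval_b: total=0, then a zero divisor aborts: ERROR; agreement on ERROR.
verdict: equivalent


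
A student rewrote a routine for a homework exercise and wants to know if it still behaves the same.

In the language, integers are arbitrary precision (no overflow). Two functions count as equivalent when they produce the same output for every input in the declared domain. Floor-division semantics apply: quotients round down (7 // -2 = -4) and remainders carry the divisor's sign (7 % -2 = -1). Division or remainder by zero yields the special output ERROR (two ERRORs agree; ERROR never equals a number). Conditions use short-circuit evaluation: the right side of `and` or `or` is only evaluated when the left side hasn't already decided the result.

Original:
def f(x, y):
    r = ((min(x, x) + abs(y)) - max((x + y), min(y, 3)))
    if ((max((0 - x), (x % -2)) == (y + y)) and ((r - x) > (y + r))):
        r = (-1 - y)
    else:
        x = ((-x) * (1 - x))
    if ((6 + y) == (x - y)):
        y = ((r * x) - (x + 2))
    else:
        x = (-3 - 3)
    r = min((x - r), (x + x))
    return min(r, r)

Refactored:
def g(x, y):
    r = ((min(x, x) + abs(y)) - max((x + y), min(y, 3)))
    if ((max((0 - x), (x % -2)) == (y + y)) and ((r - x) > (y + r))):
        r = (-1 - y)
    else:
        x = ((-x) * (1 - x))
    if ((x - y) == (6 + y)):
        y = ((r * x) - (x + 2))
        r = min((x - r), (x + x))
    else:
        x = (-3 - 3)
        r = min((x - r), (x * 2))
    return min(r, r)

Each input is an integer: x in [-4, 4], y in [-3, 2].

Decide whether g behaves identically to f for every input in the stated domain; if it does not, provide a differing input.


Behavior is preserved: although constant usage differs, statement counts differ, arithmetic usage differs, min/max/abs usage differs, the outputs never diverge.
One worked example (x=0, y=-2) — f: r becomes 4; next ((max((0 - x), (x % -2)) == (y + y)) and ((r - x) > (y + r))) evaluates to false; next x becomes 0; next ((6 + y) == (x - y)) evaluates to false; next x becomes -6; next r becomes -12; next final value -12; g: r becomes 4; next ((max((0 - x), (x % -2)) == (y + y)) and ((r - x) > (y + r))) evaluates to false; next x becomes 0; next ((x - y) == (6 + y)) evaluates to false; next x becomes -6; next r becomes -12; next final value -12; agreement on -12.
Checked all 54 inputs in the declared domain: the outputs agree on every one.
verdict: equivalent


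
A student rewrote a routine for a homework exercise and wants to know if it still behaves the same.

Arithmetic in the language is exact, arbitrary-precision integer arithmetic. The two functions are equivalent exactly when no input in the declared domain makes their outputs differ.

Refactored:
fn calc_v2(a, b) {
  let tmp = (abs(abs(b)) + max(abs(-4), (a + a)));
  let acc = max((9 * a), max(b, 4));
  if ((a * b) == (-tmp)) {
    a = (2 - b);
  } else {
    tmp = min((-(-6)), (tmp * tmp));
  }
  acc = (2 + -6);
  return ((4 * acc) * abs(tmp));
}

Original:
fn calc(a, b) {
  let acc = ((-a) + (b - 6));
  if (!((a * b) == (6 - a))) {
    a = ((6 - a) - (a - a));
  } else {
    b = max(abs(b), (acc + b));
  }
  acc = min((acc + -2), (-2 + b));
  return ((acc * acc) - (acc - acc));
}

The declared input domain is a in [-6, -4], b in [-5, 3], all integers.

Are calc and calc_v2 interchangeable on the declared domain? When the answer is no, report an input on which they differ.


Try a=-6, b=-5.
calc: acc := -5 | (!((a * b) == (6 - a))): true | a := 12 | acc := -7 | result 49
calc_v2: tmp := 9 | acc := 4 | ((a * b) == (-tmp)): false | tmp := 6 | acc := -4 | result -96
49 vs -96 — the two versions disagree here.
verdict: not equivalent; witness: a=-6, b=-5


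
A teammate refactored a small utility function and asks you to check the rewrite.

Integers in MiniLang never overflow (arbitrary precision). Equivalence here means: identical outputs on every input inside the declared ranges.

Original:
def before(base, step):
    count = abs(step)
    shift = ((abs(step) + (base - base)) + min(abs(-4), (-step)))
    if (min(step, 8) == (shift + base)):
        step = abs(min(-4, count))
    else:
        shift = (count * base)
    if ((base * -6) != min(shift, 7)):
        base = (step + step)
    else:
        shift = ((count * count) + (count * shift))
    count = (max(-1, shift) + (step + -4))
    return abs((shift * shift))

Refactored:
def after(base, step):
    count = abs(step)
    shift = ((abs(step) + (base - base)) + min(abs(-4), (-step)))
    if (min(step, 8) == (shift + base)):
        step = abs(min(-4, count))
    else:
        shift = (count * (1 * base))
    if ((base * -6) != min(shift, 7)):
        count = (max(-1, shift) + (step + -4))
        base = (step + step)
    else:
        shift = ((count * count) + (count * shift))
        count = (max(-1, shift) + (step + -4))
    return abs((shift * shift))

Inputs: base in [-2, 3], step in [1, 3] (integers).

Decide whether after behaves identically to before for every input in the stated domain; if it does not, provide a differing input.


Side by side, the visible changes include: arithmetic usage differs, plus constant usage differs, plus statement counts differ, plus min/max/abs usage differs.
One worked example (base=0, step=3) — before: count = 3; shift = 0; (min(step, 8) == (shift + base)) -> false; shift = 0; ((base * -6) != min(shift, 7)) -> false; shift = 9; count = 8; return 81; after: count = 3; shift = 0; (min(step, 8) == (shift + base)) -> false; shift = 0; ((base * -6) != min(shift, 7)) -> false; shift = 9; count = 8; return 81; agreement on 81.
Across all 18 domain points the two functions coincide.
verdict: equivalent


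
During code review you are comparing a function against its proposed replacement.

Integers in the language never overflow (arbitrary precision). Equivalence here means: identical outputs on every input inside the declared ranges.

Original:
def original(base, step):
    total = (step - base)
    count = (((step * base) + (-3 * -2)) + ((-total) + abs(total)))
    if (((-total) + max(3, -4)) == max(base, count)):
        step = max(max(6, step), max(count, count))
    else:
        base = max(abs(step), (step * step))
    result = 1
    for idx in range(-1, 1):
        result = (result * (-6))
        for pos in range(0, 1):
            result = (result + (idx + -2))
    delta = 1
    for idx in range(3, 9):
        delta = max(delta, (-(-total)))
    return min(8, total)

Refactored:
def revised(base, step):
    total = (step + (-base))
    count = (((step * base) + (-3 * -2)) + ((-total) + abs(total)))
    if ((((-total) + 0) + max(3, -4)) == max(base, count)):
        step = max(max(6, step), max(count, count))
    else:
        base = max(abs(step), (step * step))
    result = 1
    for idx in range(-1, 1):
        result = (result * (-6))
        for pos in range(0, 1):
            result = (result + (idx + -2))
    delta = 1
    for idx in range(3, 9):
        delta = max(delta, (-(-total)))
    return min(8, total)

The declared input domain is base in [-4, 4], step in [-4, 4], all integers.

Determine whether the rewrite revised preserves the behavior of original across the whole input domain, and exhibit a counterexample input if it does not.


Side by side, the visible changes include: arithmetic usage differs; and constant usage differs.
One worked example (base=4, step=1) — original: total = -3; count = 16; (((-total) + max(3, -4)) == max(base, count)) -> false; base = 1; result = 1; [idx=-1]; result = -6; [pos=0]; result = -9; [idx=0]; result = 54; [pos=0]; result = 52; delta = 1; [idx=3]; delta = 1; [idx=4]; delta = 1; [idx=5]; delta = 1; [idx=6]; delta = 1; [idx=7]; delta = 1; [idx=8]; delta = 1; return -3; revised: total = -3; count = 16; ((((-total) + 0) + max(3, -4)) == max(base, count)) -> false; base = 1; result = 1; [idx=-1]; result = -6; [pos=0]; result = -9; [idx=0]; result = 54; [pos=0]; result = 52; delta = 1; [idx=3]; delta = 1; [idx=4]; delta = 1; [idx=5]; delta = 1; [idx=6]; delta = 1; [idx=7]; delta = 1; [idx=8]; delta = 1; return -3; agreement on -3.
Checked all 81 inputs in the declared domain: the outputs agree on every one.
verdict: equivalent


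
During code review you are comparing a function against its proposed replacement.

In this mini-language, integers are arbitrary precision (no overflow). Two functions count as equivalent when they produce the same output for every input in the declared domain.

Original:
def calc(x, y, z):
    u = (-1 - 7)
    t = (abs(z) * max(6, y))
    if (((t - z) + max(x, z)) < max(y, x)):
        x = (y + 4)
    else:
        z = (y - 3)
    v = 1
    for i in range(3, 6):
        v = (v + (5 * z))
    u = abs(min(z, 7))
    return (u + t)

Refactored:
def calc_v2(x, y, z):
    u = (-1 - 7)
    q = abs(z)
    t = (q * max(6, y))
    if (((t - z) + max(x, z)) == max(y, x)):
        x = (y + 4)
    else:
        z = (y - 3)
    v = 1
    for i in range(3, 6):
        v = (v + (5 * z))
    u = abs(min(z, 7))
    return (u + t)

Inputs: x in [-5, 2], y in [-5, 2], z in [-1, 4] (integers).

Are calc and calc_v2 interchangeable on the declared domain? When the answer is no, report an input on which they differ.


Try x=-5, y=0, z=0.
calc: u becomes -8; next t becomes 0; next (((t - z) + max(x, z)) < max(y, x)) evaluates to false; next z becomes -3; next v becomes 1; next at i=3:; next v becomes -14; next at i=4:; next v becomes -29; next at i=5:; next v becomes -44; next u becomes 3; next final value 3
calc_v2: u becomes -8; next q becomes 0; next t becomes 0; next (((t - z) + max(x, z)) == max(y, x)) evaluates to true; next x becomes 4; next v becomes 1; next at i=3:; next v becomes 1; next at i=4:; next v becomes 1; next at i=5:; next v becomes 1; next u becomes 0; next final value 0
3 and 0 differ, so these are not the same function on this domain.
verdict: not equivalent; witness: x=-5, y=0, z=0


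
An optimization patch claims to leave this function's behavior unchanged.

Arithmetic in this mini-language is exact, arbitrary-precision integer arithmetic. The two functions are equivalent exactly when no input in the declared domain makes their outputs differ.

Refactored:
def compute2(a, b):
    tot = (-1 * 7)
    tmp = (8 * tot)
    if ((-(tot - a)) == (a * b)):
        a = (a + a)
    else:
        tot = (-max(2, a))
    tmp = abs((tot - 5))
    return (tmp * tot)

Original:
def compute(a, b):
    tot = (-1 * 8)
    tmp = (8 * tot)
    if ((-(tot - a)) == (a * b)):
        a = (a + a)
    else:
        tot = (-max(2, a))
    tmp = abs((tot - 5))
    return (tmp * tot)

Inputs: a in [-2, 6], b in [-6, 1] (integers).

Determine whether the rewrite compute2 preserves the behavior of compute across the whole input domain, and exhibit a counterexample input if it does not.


Run the pair on a=-2, b=-3.
compute: tot := -8 | tmp := -64 | ((-(tot - a)) == (a * b)): true | a := -4 | tmp := 13 | result -104
compute2: tot := -7 | tmp := -56 | ((-(tot - a)) == (a * b)): false | tot := -2 | tmp := 7 | result -14
-104 and -14 differ, so these are not the same function on this domain.
verdict: not equivalent; witness: a=-2, b=-3


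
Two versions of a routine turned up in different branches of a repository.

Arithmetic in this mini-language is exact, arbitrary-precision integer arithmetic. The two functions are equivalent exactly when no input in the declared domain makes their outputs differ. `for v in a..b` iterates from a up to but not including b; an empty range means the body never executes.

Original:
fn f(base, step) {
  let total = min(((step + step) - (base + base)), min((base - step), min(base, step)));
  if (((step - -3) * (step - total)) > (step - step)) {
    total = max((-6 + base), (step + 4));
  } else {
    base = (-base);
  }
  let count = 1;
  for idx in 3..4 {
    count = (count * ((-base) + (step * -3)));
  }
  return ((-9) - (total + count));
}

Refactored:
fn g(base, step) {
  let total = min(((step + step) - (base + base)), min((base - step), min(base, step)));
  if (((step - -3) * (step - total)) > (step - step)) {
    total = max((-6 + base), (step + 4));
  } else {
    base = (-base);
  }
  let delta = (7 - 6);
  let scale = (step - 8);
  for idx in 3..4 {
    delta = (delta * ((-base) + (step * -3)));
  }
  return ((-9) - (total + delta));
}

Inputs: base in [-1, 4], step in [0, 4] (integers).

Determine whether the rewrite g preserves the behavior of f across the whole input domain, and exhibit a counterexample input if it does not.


Comparing the listings, the differences include: constant usage differs; also arithmetic usage differs; also statement counts differ; also local variable names differ.
One worked example (base=3, step=0) — f: total := -6 | (((step - -3) * (step - total)) > (step - step)): true | total := 4 | count := 1 | iter idx=3: | count := -3 | result -10; g: total := -6 | (((step - -3) * (step - total)) > (step - step)): true | total := 4 | delta := 1 | scale := -8 | iter idx=3: | delta := -3 | result -10; agreement on -10.
Every one of the 30 inputs gives matching results.
verdict: equivalent


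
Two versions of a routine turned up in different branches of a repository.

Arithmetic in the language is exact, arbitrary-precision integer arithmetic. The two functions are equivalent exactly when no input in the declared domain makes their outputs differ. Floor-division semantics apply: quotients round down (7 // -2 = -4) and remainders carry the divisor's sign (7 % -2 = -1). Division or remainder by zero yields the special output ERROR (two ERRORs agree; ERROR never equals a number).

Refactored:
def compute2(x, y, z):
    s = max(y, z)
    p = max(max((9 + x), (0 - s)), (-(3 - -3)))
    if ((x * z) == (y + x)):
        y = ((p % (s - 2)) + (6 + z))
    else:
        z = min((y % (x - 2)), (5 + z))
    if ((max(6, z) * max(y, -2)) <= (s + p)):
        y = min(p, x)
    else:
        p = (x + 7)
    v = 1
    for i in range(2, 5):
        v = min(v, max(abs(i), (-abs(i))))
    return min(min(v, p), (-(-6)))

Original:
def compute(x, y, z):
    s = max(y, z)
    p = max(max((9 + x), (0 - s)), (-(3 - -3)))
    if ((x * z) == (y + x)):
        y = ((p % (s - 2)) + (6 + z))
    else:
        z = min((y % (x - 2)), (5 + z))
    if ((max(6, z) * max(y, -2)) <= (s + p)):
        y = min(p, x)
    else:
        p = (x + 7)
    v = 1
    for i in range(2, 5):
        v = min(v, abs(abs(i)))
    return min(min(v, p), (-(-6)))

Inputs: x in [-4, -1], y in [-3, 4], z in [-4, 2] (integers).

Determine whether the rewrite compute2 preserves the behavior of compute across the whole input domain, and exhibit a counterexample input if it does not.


Comparing the listings, the differences include: min/max/abs usage differs.
Tracing x=-2, y=-2, z=-3: compute: s := -2 | p := 7 | ((x * z) == (y + x)): false | z := -2 | ((max(6, z) * max(y, -2)) <= (s + p)): true | y := -2 | v := 1 | iter i=2: | v := 1 | iter i=3: | v := 1 | iter i=4: | v := 1 | result 1 | compute2: s := -2 | p := 7 | ((x * z) == (y + x)): false | z := -2 | ((max(6, z) * max(y, -2)) <= (s + p)): true | y := -2 | v := 1 | iter i=2: | v := 1 | iter i=3: | v := 1 | iter i=4: | v := 1 | result 1 — matching result 1.
An exhaustive pass over the 224 declared inputs shows identical outputs.
verdict: equivalent


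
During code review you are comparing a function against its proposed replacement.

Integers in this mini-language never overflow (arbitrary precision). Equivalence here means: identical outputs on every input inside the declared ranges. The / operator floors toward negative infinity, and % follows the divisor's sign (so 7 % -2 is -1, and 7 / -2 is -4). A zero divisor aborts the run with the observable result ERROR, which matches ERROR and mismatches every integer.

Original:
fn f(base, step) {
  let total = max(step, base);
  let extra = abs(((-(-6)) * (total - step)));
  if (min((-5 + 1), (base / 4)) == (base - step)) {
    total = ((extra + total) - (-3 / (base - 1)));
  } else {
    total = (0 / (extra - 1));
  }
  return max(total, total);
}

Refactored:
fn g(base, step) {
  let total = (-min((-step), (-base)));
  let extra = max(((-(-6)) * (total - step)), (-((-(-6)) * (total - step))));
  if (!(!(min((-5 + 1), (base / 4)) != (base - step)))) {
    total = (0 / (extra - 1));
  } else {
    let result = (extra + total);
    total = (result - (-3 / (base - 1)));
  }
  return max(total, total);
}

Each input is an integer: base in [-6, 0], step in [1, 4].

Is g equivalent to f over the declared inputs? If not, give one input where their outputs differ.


The two versions differ — the changes include constant usage differs, and arithmetic usage differs, and min/max/abs usage differs, and statement counts differ, and comparison usage differs, and local variable names differ, and boolean connective usage differs.
One worked example (base=-2, step=3) — f: total=3, then extra=0, then (min((-5 + 1), (base / 4)) == (base - step)) is false, then total=0, then returns 0; g: total=3, then extra=0, then (!(!(min((-5 + 1), (base / 4)) != (base - step)))) is true, then total=0, then returns 0; agreement on 0.
Across all 28 domain points the two functions coincide.
verdict: equivalent


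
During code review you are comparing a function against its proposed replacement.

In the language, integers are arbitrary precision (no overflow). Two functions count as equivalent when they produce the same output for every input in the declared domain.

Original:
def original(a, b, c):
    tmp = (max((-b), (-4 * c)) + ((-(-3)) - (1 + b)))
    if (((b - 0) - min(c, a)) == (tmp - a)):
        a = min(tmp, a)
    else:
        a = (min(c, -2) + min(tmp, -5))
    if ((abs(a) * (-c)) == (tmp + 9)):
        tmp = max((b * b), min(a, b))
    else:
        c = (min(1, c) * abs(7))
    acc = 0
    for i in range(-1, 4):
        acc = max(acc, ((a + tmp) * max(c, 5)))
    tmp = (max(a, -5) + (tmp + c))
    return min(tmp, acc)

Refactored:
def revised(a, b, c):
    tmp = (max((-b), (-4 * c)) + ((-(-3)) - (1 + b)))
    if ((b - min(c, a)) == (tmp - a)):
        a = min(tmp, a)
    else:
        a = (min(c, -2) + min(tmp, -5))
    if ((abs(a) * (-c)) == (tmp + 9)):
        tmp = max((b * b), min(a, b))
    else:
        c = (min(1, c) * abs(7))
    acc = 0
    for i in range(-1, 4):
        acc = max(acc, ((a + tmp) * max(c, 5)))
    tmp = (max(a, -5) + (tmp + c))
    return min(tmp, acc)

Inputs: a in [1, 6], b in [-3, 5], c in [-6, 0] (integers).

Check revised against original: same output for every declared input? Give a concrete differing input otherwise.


The two versions differ — the changes include arithmetic usage differs; also constant usage differs.
Tracing a=2, b=4, c=-2: original: tmp := 6 | (((b - 0) - min(c, a)) == (tmp - a)): false | a := -7 | ((abs(a) * (-c)) == (tmp + 9)): false | c := -14 | acc := 0 | iter i=-1: | acc := 0 | iter i=0: | acc := 0 | iter i=1: | acc := 0 | iter i=2: | acc := 0 | iter i=3: | acc := 0 | tmp := -13 | result -13 | revised: tmp := 6 | ((b - min(c, a)) == (tmp - a)): false | a := -7 | ((abs(a) * (-c)) == (tmp + 9)): false | c := -14 | acc := 0 | iter i=-1: | acc := 0 | iter i=0: | acc := 0 | iter i=1: | acc := 0 | iter i=2: | acc := 0 | iter i=3: | acc := 0 | tmp := -13 | result -13 — matching result -13.
Checked all 378 inputs in the declared domain: the outputs agree on every one.
verdict: equivalent


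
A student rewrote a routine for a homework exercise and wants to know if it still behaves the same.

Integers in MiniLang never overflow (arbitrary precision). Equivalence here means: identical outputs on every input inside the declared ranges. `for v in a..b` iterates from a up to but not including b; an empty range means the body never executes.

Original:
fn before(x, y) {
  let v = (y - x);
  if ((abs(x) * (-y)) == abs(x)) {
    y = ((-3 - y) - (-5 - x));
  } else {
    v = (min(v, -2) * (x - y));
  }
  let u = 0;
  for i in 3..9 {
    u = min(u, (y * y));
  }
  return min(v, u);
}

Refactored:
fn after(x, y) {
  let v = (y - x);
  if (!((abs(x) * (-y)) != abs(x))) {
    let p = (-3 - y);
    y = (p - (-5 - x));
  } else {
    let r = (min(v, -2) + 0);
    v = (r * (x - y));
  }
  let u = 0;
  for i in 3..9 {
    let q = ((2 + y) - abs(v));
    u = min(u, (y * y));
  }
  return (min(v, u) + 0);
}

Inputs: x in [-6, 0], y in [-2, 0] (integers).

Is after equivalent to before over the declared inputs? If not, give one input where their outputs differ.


The two are interchangeable: comparison usage differs, plus boolean connective usage differs, plus statement counts differ, plus local variable names differ, plus arithmetic usage differs, plus min/max/abs usage differs, plus constant usage differs, and every declared input agrees.
As a probe, take x=-3, y=-2: before runs v becomes 1; next ((abs(x) * (-y)) == abs(x)) evaluates to false; next v becomes 2; next u becomes 0; next at i=3:; next u becomes 0; next at i=4:; next u becomes 0; next at i=5:; next u becomes 0; next at i=6:; next u becomes 0; next at i=7:; next u becomes 0; next at i=8:; next u becomes 0; next final value 0; after runs v becomes 1; next (!((abs(x) * (-y)) != abs(x))) evaluates to false; next r becomes -2; next v becomes 2; next u becomes 0; next at i=3:; next q becomes -2; next u becomes 0; next at i=4:; next q becomes -2; next u becomes 0; next at i=5:; next q becomes -2; next u becomes 0; next at i=6:; next q becomes -2; next u becomes 0; next at i=7:; next q becomes -2; next u becomes 0; next at i=8:; next q becomes -2; next u becomes 0; next final value 0; both end at 0.
Sweeping the whole domain (21 inputs) finds no disagreement.
verdict: equivalent


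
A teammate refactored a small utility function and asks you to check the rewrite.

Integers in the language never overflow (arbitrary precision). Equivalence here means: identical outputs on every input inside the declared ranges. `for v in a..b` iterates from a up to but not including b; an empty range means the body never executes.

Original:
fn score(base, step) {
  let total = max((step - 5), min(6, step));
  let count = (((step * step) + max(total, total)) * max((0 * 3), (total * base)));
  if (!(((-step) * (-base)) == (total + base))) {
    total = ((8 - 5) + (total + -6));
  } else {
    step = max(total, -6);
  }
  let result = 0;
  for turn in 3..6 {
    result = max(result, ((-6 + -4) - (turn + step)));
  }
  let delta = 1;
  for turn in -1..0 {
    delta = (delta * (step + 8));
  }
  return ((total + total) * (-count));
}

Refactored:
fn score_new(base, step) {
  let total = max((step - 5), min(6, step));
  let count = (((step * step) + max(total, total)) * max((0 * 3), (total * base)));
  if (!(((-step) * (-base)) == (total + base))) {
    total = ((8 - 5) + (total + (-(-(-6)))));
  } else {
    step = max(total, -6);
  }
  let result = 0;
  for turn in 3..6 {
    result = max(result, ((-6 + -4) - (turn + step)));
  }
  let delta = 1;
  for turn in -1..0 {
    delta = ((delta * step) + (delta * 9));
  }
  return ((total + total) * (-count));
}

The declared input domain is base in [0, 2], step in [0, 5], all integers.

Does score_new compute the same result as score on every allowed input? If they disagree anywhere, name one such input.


The suspicious edit (`8` became `9`) never changes the result for any input inside the declared domain.
Spot check at base=0, step=3 — score: total=3, then count=0, then (!(((-step) * (-base)) == (total + base))) is true, then total=0, then result=0, then (turn=3), then result=0, then (turn=4), then result=0, then (turn=5), then result=0, then delta=1, then (turn=-1), then delta=11, then returns 0. score_new: total=3, then count=0, then (!(((-step) * (-base)) == (total + base))) is true, then total=0, then result=0, then (turn=3), then result=0, then (turn=4), then result=0, then (turn=5), then result=0, then delta=1, then (turn=-1), then delta=12, then returns 0. Both give 0.
Checked all 18 inputs in the declared domain: the outputs agree on every one.
verdict: equivalent


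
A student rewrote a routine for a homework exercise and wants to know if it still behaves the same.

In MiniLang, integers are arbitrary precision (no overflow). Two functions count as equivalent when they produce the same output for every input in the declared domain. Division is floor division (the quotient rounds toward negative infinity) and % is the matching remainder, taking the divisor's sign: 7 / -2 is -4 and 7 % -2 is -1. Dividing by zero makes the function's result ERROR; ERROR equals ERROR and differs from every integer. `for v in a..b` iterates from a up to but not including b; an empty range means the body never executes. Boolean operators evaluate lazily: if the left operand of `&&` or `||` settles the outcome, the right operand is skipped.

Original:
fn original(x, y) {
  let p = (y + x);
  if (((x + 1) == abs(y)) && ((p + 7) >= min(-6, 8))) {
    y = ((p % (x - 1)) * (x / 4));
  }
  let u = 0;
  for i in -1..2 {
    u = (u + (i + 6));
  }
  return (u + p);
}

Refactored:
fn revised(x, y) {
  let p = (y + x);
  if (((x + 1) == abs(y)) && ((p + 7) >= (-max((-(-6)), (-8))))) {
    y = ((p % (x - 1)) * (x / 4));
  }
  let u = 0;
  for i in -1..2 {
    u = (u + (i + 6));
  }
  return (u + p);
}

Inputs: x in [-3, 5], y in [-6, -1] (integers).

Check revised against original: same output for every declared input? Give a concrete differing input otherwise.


Differences: min/max/abs usage differs — yet all 54 inputs agree.
verdict: equivalent


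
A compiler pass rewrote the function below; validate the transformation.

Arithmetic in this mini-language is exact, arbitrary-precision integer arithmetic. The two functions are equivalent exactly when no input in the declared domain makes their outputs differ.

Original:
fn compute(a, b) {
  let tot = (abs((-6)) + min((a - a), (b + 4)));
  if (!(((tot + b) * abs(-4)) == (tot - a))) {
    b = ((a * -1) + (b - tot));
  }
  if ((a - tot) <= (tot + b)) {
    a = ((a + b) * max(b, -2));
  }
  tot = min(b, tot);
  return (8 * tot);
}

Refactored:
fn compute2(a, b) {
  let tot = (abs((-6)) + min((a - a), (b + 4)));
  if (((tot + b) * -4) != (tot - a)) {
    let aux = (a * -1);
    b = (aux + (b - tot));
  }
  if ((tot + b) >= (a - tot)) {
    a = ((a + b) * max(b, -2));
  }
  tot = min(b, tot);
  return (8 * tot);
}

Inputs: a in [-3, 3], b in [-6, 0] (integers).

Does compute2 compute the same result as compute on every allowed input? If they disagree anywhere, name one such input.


There is a counterexample at a=-2, b=-4: -32 on one side, -64 on the other.
compute: tot := 6 | (!(((tot + b) * abs(-4)) == (tot - a))): false | ((a - tot) <= (tot + b)): true | a := 12 | tot := -4 | result -32
compute2: tot := 6 | (((tot + b) * -4) != (tot - a)): true | aux := 2 | b := -8 | ((tot + b) >= (a - tot)): true | a := 20 | tot := -8 | result -64
verdict: not equivalent; witness: a=-2, b=-4


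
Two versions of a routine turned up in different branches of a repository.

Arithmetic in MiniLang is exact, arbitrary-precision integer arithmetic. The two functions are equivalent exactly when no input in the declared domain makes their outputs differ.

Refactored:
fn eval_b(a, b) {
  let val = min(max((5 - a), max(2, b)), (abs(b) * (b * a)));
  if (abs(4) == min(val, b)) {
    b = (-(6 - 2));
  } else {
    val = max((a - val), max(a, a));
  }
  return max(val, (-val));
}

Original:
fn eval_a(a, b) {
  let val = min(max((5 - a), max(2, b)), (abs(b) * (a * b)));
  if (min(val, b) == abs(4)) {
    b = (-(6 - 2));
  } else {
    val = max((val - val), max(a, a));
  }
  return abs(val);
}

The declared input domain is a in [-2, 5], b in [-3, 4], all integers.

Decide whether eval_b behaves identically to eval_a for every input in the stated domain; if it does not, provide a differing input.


Run the pair on a=-2, b=-3.
eval_a: val := 7 | (min(val, b) == abs(4)): false | val := 0 | result 0
eval_b: val := 7 | (abs(4) == min(val, b)): false | val := -2 | result 2
0 against 2: the behavior changed.
verdict: not equivalent; witness: a=-2, b=-3


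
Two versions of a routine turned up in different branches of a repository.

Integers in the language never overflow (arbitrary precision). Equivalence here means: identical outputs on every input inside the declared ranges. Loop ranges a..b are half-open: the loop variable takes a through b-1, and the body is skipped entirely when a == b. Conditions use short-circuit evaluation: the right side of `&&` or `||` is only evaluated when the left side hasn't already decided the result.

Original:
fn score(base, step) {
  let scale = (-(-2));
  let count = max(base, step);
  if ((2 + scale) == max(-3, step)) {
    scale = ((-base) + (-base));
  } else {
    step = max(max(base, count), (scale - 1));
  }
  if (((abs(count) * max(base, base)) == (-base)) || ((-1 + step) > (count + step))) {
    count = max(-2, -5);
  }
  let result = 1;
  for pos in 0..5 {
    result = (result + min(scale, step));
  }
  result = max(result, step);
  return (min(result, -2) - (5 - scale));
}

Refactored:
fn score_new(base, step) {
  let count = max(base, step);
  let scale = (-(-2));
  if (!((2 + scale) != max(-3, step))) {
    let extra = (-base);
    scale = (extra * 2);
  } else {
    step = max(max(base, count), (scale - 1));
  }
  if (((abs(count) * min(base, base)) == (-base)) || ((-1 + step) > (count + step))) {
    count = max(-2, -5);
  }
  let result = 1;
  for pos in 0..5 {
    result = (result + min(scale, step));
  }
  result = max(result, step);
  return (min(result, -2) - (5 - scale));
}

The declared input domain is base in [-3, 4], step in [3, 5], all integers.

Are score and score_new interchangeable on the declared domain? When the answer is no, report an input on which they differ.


The edit looks behavioral (`max(base, base)` became `min(base, base)`), but over these ranges it never changes the outcome.
Tracing base=-3, step=3: score: scale = 2; count = 3; ((2 + scale) == max(-3, step)) -> false; step = 3; (((abs(count) * max(base, base)) == (-base)) || ((-1 + step) > (count + step))) -> false; result = 1; [pos=0]; result = 3; [pos=1]; result = 5; [pos=2]; result = 7; [pos=3]; result = 9; [pos=4]; result = 11; result = 11; return -5 | score_new: count = 3; scale = 2; (!((2 + scale) != max(-3, step))) -> false; step = 3; (((abs(count) * min(base, base)) == (-base)) || ((-1 + step) > (count + step))) -> false; result = 1; [pos=0]; result = 3; [pos=1]; result = 5; [pos=2]; result = 7; [pos=3]; result = 9; [pos=4]; result = 11; result = 11; return -5 — matching result -5.
Checked all 24 inputs in the declared domain: the outputs agree on every one.
verdict: equivalent


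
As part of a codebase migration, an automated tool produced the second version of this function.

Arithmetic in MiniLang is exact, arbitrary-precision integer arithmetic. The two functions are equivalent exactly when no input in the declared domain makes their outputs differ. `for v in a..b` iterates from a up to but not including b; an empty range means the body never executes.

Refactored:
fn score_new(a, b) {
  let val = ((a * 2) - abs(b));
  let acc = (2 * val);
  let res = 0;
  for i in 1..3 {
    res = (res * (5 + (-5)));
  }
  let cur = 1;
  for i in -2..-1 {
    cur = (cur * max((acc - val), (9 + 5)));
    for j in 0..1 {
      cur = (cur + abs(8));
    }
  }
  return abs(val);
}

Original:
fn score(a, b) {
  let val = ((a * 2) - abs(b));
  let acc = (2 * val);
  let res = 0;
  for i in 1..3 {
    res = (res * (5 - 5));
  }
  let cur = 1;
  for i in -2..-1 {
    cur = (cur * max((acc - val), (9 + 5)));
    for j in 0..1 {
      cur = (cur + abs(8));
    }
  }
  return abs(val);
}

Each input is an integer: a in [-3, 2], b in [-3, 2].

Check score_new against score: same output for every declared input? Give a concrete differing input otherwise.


The two are interchangeable: arithmetic usage differs, and every declared input agrees.
Tracing a=-3, b=2: score: val := -8 | acc := -16 | res := 0 | iter i=1: | res := 0 | iter i=2: | res := 0 | cur := 1 | iter i=-2: | cur := 14 | iter j=0: | cur := 22 | result 8 | score_new: val := -8 | acc := -16 | res := 0 | iter i=1: | res := 0 | iter i=2: | res := 0 | cur := 1 | iter i=-2: | cur := 14 | iter j=0: | cur := 22 | result 8 — matching result 8.
An exhaustive pass over the 36 declared inputs shows identical outputs.
verdict: equivalent
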